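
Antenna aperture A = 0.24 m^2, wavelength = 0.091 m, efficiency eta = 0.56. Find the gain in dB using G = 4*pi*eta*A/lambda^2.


G_linear = 4*pi*0.56*0.24/0.091^2 = 203.95
G_dB = 10*log10(203.95) = 23.1 dB

23.1 dB


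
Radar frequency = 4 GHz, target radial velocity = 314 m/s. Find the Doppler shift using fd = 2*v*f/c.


fd = 2 * 314 * 4000000000.0 / 3e8 = 8373.3 Hz

8373.3 Hz


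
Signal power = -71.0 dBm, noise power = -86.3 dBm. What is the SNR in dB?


SNR = -71.0 - (-86.3) = 15.3 dB

15.3 dB


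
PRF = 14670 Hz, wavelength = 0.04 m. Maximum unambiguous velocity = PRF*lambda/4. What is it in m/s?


V_ua = 14670 * 0.04 / 4 = 146.7 m/s

146.7 m/s


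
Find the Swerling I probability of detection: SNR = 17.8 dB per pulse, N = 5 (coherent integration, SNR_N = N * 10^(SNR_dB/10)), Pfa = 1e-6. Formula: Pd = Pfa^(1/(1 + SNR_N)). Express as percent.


SNR_lin = 10^(17.8/10) = 60.25596
SNR_N = 5 * 60.25596 = 301.2798
1/(1 + SNR_N) = 1/302.2798 = 0.0033082
Pd = (1e-6)^0.0033082 = 0.95532
Pd = 95.5%

95.5%


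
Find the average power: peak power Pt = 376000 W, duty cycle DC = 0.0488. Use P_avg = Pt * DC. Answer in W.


P_avg = 376000 * 0.0488 = 18348.8 W

18348.8 W


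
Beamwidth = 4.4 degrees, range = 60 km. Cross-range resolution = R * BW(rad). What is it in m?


BW_rad = 0.076794487
CR = 60000 * 0.076794487 = 4607.7 m

4607.7 m


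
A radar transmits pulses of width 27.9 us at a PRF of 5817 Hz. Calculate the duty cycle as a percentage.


DC = 27.9e-6 * 5817 * 100 = 16.23%

16.23%


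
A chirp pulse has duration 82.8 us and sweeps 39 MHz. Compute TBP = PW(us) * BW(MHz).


TBP = 82.8 * 39 = 3229.2

3229.2


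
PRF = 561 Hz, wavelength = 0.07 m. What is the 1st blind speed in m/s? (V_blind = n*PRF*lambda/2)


V_blind = 1 * 561 * 0.07 / 2 = 19.6 m/s

19.6 m/s


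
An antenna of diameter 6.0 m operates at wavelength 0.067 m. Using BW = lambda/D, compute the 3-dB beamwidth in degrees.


BW_rad = 0.067 / 6.0 = 0.011167
BW_deg = 0.64 degrees

0.64 degrees


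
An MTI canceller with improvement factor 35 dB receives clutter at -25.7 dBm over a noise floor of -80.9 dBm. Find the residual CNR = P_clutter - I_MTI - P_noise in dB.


CNR = -25.7 - 35 - (-80.9) = 20.2 dB

20.2 dB


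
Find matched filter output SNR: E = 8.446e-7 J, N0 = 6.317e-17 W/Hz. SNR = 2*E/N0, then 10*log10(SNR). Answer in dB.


SNR_lin = 2 * 8.446e-7 / 6.317e-17 = 2.674e10
SNR_dB = 10*log10(2.674e10) = 104.3 dB

104.3 dB


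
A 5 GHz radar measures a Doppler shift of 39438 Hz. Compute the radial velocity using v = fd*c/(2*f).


v = 39438 * 3e8 / (2 * 5000000000.0) = 1183.1 m/s

1183.1 m/s


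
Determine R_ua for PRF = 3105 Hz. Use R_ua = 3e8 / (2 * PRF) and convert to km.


R_ua = 3e8 / (2 * 3105) = 48309.2 m = 48.3 km

48.3 km


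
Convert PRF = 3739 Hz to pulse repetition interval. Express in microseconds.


PRI = 1/3739 = 0.0002674512 s = 267.5 us

267.5 us


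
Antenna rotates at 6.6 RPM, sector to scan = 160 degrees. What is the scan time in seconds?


t = 160 / (6.6 * 360) * 60 = 4.04 s

4.04 s


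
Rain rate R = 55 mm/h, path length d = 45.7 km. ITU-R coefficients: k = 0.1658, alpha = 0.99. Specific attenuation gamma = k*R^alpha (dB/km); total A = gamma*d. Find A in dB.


gamma = 0.1658 * 55^0.99 = 8.760796 dB/km
A = 8.760796 * 45.7 = 400.37 dB

400.37 dB


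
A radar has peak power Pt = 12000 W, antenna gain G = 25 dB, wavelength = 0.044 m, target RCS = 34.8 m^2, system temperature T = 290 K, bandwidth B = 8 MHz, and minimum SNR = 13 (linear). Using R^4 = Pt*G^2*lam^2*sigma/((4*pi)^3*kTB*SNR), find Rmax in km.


G_lin = 10^(25/10) = 316.227766
R^4 = 12000 * 316.227766^2 * 0.044^2 * 34.8 / ((4*pi)^3 * 1.38e-23 * 290 * 8000000.0 * 13)
R^4 = 9.78872e16 m^4
R_max = (9.78872e16)^(1/4) = 17688.1 m = 17.7 km

17.7 km


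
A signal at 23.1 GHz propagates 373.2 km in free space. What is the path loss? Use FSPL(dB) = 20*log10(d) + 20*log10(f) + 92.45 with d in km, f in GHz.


20*log10(373.2) = 51.44
20*log10(23.1) = 27.27
FSPL = 171.2 dB

171.2 dB


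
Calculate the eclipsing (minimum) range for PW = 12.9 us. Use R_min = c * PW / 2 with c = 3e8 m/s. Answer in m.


R_min = 3e8 * 12.9e-6 / 2 = 1935.0 m

1935.0 m


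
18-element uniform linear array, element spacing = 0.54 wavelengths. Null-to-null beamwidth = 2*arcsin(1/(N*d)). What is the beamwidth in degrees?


1/(N*d) = 1/(18*0.54) = 0.102881
BW = 2*arcsin(0.102881) = 11.8 degrees

11.8 degrees


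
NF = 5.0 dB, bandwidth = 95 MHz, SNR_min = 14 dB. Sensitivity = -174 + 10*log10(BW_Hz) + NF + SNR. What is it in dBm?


10*log10(95000000.0) = 79.78
S = -174 + 79.78 + 5.0 + 14 = -75.2 dBm

-75.2 dBm


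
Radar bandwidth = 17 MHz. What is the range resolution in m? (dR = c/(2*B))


dR = 3e8 / (2 * 17000000.0) = 8.82 m

8.82 m


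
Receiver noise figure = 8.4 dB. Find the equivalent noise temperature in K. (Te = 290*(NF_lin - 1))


NF_lin = 10^(8.4/10) = 6.91831
Te = 290 * (6.91831 - 1) = 1716.3 K

1716.3 K


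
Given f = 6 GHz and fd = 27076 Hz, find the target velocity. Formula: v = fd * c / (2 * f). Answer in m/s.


v = 27076 * 3e8 / (2 * 6000000000.0) = 676.9 m/s

676.9 m/s


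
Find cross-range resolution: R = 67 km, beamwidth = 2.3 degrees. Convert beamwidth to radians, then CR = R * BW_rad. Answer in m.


BW_rad = 0.040142573
CR = 67000 * 0.040142573 = 2689.6 m

2689.6 m


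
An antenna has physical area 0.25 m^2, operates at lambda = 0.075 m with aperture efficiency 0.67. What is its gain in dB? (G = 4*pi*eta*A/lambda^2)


G_linear = 4*pi*0.67*0.25/0.075^2 = 374.2
G_dB = 10*log10(374.2) = 25.7 dB

25.7 dB


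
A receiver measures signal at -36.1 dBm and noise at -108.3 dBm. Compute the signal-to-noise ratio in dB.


SNR = -36.1 - (-108.3) = 72.2 dB

72.2 dB


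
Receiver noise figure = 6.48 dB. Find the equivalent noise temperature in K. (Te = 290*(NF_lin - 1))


NF_lin = 10^(6.48/10) = 4.446313
Te = 290 * (4.446313 - 1) = 999.4 K

999.4 K


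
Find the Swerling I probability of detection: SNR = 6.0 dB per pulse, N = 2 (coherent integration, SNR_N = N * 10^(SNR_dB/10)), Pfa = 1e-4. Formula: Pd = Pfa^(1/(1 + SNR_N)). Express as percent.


SNR_lin = 10^(6.0/10) = 3.98107
SNR_N = 2 * 3.98107 = 7.96214
1/(1 + SNR_N) = 1/8.96214 = 0.1115805
Pd = (1e-4)^0.1115805 = 0.35783
Pd = 35.8%

35.8%


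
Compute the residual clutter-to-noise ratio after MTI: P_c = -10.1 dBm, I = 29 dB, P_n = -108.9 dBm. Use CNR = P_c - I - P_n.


CNR = -10.1 - 29 - (-108.9) = 69.8 dB

69.8 dB


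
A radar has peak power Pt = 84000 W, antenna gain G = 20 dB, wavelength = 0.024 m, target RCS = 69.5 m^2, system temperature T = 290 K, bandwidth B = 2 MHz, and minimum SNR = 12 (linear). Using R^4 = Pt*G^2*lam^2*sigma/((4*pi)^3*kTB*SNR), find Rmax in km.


G_lin = 10^(20/10) = 100.0
R^4 = 84000 * 100.0^2 * 0.024^2 * 69.5 / ((4*pi)^3 * 1.38e-23 * 290 * 2000000.0 * 12)
R^4 = 1.76428e17 m^4
R_max = (1.76428e17)^(1/4) = 20494.7 m = 20.5 km

20.5 km


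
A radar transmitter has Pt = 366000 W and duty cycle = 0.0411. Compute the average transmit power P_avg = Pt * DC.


P_avg = 366000 * 0.0411 = 15042.6 W

15042.6 W


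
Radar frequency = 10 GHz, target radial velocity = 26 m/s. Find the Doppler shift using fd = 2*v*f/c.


fd = 2 * 26 * 10000000000.0 / 3e8 = 1733.3 Hz

1733.3 Hz


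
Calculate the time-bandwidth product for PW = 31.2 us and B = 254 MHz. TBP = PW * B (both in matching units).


TBP = 31.2 * 254 = 7924.8

7924.8


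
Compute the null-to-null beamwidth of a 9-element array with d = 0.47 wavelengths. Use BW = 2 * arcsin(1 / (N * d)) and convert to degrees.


1/(N*d) = 1/(9*0.47) = 0.236407
BW = 2*arcsin(0.236407) = 27.3 degrees

27.3 degrees


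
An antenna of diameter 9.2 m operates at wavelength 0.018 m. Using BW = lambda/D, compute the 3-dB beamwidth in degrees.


BW_rad = 0.018 / 9.2 = 0.001957
BW_deg = 0.11 degrees

0.11 degrees


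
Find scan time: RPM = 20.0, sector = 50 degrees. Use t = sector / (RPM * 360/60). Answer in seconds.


t = 50 / (20.0 * 360) * 60 = 0.42 s

0.42 s


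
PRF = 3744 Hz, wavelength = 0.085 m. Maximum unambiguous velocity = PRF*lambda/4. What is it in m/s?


V_ua = 3744 * 0.085 / 4 = 79.6 m/s

79.6 m/s


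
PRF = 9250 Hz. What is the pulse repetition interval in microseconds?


PRI = 1/9250 = 0.0001081081 s = 108.1 us

108.1 us


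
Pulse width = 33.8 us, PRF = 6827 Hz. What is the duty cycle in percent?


DC = 33.8e-6 * 6827 * 100 = 23.08%

23.08%


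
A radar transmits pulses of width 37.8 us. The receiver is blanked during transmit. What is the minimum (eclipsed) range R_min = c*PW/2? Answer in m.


R_min = 3e8 * 37.8e-6 / 2 = 5670.0 m

5670.0 m


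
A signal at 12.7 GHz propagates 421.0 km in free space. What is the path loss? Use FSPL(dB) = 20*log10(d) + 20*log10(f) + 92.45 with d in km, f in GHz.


20*log10(421.0) = 52.49
20*log10(12.7) = 22.08
FSPL = 167.0 dB

167.0 dB


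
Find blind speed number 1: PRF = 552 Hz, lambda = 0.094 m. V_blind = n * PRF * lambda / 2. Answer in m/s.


V_blind = 1 * 552 * 0.094 / 2 = 25.9 m/s

25.9 m/s


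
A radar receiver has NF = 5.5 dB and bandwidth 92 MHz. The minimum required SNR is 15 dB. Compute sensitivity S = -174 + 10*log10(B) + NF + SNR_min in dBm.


10*log10(92000000.0) = 79.64
S = -174 + 79.64 + 5.5 + 15 = -73.9 dBm

-73.9 dBm


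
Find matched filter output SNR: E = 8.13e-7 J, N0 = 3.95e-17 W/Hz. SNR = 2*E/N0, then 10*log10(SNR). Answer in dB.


SNR_lin = 2 * 8.13e-7 / 3.95e-17 = 4.116e10
SNR_dB = 10*log10(4.116e10) = 106.1 dB

106.1 dB


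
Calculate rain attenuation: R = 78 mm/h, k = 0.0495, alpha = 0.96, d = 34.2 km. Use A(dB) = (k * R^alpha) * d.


gamma = 0.0495 * 78^0.96 = 3.243516 dB/km
A = 3.243516 * 34.2 = 110.93 dB

110.93 dB


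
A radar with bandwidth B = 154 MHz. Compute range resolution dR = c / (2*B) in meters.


dR = 3e8 / (2 * 154000000.0) = 0.97 m

0.97 m


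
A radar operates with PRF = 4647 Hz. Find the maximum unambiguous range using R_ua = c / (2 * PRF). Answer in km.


R_ua = 3e8 / (2 * 4647) = 32278.9 m = 32.3 km

32.3 km


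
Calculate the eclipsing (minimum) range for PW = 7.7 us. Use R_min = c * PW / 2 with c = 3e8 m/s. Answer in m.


R_min = 3e8 * 7.7e-6 / 2 = 1155.0 m

1155.0 m


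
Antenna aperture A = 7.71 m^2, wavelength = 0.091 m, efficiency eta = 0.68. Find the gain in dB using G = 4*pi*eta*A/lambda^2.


G_linear = 4*pi*0.68*7.71/0.091^2 = 7955.92
G_dB = 10*log10(7955.92) = 39.0 dB

39.0 dB


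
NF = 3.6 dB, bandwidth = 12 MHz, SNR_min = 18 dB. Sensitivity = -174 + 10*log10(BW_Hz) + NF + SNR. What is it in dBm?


10*log10(12000000.0) = 70.79
S = -174 + 70.79 + 3.6 + 18 = -81.6 dBm

-81.6 dBm


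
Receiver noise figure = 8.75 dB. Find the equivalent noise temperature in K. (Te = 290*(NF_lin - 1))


NF_lin = 10^(8.75/10) = 7.498942
Te = 290 * (7.498942 - 1) = 1884.7 K

1884.7 K


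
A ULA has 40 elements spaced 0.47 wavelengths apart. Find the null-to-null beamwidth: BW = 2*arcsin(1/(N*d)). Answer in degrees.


1/(N*d) = 1/(40*0.47) = 0.053191
BW = 2*arcsin(0.053191) = 6.1 degrees

6.1 degrees


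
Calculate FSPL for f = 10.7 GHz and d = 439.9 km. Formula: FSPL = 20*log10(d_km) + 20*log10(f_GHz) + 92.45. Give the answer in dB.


20*log10(439.9) = 52.87
20*log10(10.7) = 20.59
FSPL = 165.9 dB

165.9 dB


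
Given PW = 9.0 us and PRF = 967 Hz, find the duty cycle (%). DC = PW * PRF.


DC = 9.0e-6 * 967 * 100 = 0.87%

0.87%


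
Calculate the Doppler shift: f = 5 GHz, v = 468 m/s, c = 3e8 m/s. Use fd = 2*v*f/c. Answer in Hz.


fd = 2 * 468 * 5000000000.0 / 3e8 = 15600.0 Hz

15600.0 Hz


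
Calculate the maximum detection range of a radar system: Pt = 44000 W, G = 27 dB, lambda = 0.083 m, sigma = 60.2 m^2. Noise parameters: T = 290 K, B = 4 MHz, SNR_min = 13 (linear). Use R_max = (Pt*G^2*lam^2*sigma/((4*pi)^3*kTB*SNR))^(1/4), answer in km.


G_lin = 10^(27/10) = 501.187234
R^4 = 44000 * 501.187234^2 * 0.083^2 * 60.2 / ((4*pi)^3 * 1.38e-23 * 290 * 4000000.0 * 13)
R^4 = 1.10993e19 m^4
R_max = (1.10993e19)^(1/4) = 57719.7 m = 57.7 km

57.7 km


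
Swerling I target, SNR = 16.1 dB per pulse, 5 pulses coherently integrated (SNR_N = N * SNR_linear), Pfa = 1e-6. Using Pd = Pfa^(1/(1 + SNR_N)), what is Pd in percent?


SNR_lin = 10^(16.1/10) = 40.73803
SNR_N = 5 * 40.73803 = 203.69015
1/(1 + SNR_N) = 1/204.69015 = 0.0048854
Pd = (1e-6)^0.0048854 = 0.93473
Pd = 93.5%

93.5%


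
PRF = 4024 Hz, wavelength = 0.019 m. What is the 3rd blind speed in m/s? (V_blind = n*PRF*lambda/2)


V_blind = 3 * 4024 * 0.019 / 2 = 114.7 m/s

114.7 m/s


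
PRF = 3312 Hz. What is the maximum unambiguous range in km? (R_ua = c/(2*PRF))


R_ua = 3e8 / (2 * 3312) = 45289.9 m = 45.3 km

45.3 km


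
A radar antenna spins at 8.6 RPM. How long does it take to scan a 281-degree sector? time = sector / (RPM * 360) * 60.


t = 281 / (8.6 * 360) * 60 = 5.45 s

5.45 s


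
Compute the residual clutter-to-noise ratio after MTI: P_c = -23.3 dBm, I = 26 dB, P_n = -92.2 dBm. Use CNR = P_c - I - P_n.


CNR = -23.3 - 26 - (-92.2) = 42.9 dB

42.9 dB


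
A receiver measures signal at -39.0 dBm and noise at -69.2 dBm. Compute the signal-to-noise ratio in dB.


SNR = -39.0 - (-69.2) = 30.2 dB

30.2 dB


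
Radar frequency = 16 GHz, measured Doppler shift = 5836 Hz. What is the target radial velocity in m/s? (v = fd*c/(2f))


v = 5836 * 3e8 / (2 * 16000000000.0) = 54.7 m/s

54.7 m/s


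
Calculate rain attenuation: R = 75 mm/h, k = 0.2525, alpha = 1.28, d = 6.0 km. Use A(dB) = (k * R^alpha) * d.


gamma = 0.2525 * 75^1.28 = 63.436586 dB/km
A = 63.436586 * 6.0 = 380.62 dB

380.62 dB


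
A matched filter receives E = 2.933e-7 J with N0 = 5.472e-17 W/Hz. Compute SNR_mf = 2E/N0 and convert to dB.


SNR_lin = 2 * 2.933e-7 / 5.472e-17 = 1.072e10
SNR_dB = 10*log10(1.072e10) = 100.3 dB

100.3 dB


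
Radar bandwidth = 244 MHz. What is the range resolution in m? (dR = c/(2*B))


dR = 3e8 / (2 * 244000000.0) = 0.61 m

0.61 m


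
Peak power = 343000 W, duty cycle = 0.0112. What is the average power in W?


P_avg = 343000 * 0.0112 = 3841.6 W

3841.6 W


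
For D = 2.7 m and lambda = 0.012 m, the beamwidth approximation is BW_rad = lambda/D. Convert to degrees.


BW_rad = 0.012 / 2.7 = 0.004444
BW_deg = 0.25 degrees

0.25 degrees


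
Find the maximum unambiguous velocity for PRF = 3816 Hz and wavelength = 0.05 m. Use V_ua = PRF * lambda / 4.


V_ua = 3816 * 0.05 / 4 = 47.7 m/s

47.7 m/s


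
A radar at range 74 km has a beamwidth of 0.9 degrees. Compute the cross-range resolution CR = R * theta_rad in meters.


BW_rad = 0.015707963
CR = 74000 * 0.015707963 = 1162.4 m

1162.4 m


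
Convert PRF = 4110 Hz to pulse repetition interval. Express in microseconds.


PRI = 1/4110 = 0.000243309 s = 243.3 us

243.3 us


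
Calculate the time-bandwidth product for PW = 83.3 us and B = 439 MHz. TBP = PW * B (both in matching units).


TBP = 83.3 * 439 = 36568.7

36568.7


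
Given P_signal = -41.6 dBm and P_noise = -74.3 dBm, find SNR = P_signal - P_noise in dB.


SNR = -41.6 - (-74.3) = 32.7 dB

32.7 dB


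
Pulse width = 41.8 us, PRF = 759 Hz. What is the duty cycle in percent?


DC = 41.8e-6 * 759 * 100 = 3.17%

3.17%


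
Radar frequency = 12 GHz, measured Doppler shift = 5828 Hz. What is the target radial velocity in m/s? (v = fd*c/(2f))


v = 5828 * 3e8 / (2 * 12000000000.0) = 72.9 m/s

72.9 m/s


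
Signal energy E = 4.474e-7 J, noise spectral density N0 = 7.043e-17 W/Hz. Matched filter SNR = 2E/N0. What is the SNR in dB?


SNR_lin = 2 * 4.474e-7 / 7.043e-17 = 1.27e10
SNR_dB = 10*log10(1.27e10) = 101.0 dB

101.0 dB


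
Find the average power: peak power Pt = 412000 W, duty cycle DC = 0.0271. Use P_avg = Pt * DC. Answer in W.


P_avg = 412000 * 0.0271 = 11165.2 W

11165.2 W


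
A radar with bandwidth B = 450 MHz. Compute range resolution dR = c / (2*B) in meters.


dR = 3e8 / (2 * 450000000.0) = 0.33 m

0.33 m


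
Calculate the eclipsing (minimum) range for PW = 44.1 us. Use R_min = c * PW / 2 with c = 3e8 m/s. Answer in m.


R_min = 3e8 * 44.1e-6 / 2 = 6615.0 m

6615.0 m


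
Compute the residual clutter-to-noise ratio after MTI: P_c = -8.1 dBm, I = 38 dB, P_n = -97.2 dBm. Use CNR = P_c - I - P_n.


CNR = -8.1 - 38 - (-97.2) = 51.1 dB

51.1 dB


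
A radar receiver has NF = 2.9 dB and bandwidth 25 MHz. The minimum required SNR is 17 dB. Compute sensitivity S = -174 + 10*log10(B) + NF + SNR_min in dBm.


10*log10(25000000.0) = 73.98
S = -174 + 73.98 + 2.9 + 17 = -80.1 dBm

-80.1 dBm


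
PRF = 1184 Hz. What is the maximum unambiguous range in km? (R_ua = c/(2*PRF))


R_ua = 3e8 / (2 * 1184) = 126689.2 m = 126.7 km

126.7 km


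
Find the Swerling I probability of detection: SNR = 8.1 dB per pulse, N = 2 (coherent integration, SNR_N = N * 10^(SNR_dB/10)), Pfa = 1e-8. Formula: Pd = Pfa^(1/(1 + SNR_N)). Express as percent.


SNR_lin = 10^(8.1/10) = 6.45654
SNR_N = 2 * 6.45654 = 12.91308
1/(1 + SNR_N) = 1/13.91308 = 0.0718748
Pd = (1e-8)^0.0718748 = 0.26607
Pd = 26.6%

26.6%


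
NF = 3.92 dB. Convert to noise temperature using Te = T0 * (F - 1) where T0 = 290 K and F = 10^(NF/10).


NF_lin = 10^(3.92/10) = 2.466039
Te = 290 * (2.466039 - 1) = 425.2 K

425.2 K


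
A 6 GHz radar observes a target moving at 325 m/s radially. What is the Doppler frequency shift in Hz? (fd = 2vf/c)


fd = 2 * 325 * 6000000000.0 / 3e8 = 13000.0 Hz

13000.0 Hz


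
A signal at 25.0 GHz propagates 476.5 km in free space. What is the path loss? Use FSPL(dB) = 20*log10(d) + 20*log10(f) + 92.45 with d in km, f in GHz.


20*log10(476.5) = 53.56
20*log10(25.0) = 27.96
FSPL = 174.0 dB

174.0 dB


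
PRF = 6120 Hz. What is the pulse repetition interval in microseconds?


PRI = 1/6120 = 0.0001633987 s = 163.4 us

163.4 us


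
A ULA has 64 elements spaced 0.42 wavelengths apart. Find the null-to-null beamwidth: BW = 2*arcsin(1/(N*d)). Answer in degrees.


1/(N*d) = 1/(64*0.42) = 0.037202
BW = 2*arcsin(0.037202) = 4.3 degrees

4.3 degrees


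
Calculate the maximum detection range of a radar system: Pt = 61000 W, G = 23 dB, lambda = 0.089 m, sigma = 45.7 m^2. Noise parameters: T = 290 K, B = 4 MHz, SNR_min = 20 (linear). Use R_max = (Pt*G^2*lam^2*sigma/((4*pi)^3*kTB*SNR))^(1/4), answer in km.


G_lin = 10^(23/10) = 199.526231
R^4 = 61000 * 199.526231^2 * 0.089^2 * 45.7 / ((4*pi)^3 * 1.38e-23 * 290 * 4000000.0 * 20)
R^4 = 1.38366e18 m^4
R_max = (1.38366e18)^(1/4) = 34297.1 m = 34.3 km

34.3 km


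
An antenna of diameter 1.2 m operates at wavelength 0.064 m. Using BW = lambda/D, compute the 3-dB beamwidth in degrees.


BW_rad = 0.064 / 1.2 = 0.053333
BW_deg = 3.06 degrees

3.06 degrees


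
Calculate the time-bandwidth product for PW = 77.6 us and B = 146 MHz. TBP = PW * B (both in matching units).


TBP = 77.6 * 146 = 11329.6

11329.6


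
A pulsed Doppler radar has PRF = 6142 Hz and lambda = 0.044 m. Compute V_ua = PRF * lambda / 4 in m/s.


V_ua = 6142 * 0.044 / 4 = 67.6 m/s

67.6 m/s


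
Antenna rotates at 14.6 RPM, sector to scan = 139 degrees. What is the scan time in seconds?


t = 139 / (14.6 * 360) * 60 = 1.59 s

1.59 s


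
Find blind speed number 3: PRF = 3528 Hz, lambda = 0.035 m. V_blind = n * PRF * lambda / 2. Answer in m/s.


V_blind = 3 * 3528 * 0.035 / 2 = 185.2 m/s

185.2 m/s


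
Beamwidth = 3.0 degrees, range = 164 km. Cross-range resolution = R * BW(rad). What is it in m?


BW_rad = 0.052359878
CR = 164000 * 0.052359878 = 8587.0 m

8587.0 m


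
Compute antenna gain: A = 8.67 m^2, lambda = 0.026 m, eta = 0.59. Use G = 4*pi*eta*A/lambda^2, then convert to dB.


G_linear = 4*pi*0.59*8.67/0.026^2 = 95089.88
G_dB = 10*log10(95089.88) = 49.8 dB

49.8 dB


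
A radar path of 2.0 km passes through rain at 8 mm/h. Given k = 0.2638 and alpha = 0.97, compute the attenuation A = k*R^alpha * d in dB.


gamma = 0.2638 * 8^0.97 = 1.982769 dB/km
A = 1.982769 * 2.0 = 3.97 dB

3.97 dB


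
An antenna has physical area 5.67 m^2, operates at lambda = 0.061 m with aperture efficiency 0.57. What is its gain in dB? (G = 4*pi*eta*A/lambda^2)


G_linear = 4*pi*0.57*5.67/0.061^2 = 10914.61
G_dB = 10*log10(10914.61) = 40.4 dB

40.4 dB


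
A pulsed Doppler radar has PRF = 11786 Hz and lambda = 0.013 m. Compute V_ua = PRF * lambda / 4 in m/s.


V_ua = 11786 * 0.013 / 4 = 38.3 m/s

38.3 m/s


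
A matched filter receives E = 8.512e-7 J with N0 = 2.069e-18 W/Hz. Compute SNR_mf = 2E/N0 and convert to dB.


SNR_lin = 2 * 8.512e-7 / 2.069e-18 = 8.228e11
SNR_dB = 10*log10(8.228e11) = 119.2 dB

119.2 dB


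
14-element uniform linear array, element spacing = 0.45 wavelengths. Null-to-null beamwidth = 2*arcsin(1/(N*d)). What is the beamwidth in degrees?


1/(N*d) = 1/(14*0.45) = 0.15873
BW = 2*arcsin(0.15873) = 18.3 degrees

18.3 degrees


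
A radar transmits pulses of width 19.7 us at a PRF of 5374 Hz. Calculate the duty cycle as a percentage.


DC = 19.7e-6 * 5374 * 100 = 10.59%

10.59%


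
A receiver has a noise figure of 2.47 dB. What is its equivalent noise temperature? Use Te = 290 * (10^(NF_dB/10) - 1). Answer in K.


NF_lin = 10^(2.47/10) = 1.766038
Te = 290 * (1.766038 - 1) = 222.2 K

222.2 K


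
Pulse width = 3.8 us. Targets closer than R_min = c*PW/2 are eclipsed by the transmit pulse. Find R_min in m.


R_min = 3e8 * 3.8e-6 / 2 = 570.0 m

570.0 m


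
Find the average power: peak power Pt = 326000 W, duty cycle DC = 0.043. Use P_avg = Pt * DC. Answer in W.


P_avg = 326000 * 0.043 = 14018.0 W

14018.0 W


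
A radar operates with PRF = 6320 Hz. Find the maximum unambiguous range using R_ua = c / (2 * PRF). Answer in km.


R_ua = 3e8 / (2 * 6320) = 23734.2 m = 23.7 km

23.7 km


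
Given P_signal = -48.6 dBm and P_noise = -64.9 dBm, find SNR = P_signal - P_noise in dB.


SNR = -48.6 - (-64.9) = 16.3 dB

16.3 dB


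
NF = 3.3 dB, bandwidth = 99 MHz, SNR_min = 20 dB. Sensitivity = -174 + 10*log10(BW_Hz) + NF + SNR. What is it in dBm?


10*log10(99000000.0) = 79.96
S = -174 + 79.96 + 3.3 + 20 = -70.7 dBm

-70.7 dBm


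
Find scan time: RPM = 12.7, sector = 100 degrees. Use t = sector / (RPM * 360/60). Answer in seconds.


t = 100 / (12.7 * 360) * 60 = 1.31 s

1.31 s


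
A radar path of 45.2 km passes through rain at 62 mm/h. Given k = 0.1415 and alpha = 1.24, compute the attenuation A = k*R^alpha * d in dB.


gamma = 0.1415 * 62^1.24 = 23.622298 dB/km
A = 23.622298 * 45.2 = 1067.73 dB

1067.73 dB


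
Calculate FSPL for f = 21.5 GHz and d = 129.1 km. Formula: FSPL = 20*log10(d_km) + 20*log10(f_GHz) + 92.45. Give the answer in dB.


20*log10(129.1) = 42.22
20*log10(21.5) = 26.65
FSPL = 161.3 dB

161.3 dB


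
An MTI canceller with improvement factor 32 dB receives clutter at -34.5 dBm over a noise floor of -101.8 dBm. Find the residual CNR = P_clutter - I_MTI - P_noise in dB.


CNR = -34.5 - 32 - (-101.8) = 35.3 dB

35.3 dB


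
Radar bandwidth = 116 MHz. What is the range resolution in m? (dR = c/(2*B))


dR = 3e8 / (2 * 116000000.0) = 1.29 m

1.29 m


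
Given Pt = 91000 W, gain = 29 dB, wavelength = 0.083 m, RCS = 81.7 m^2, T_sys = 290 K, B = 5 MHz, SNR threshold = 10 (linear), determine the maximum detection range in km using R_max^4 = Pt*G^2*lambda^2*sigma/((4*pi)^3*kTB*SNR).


G_lin = 10^(29/10) = 794.328235
R^4 = 91000 * 794.328235^2 * 0.083^2 * 81.7 / ((4*pi)^3 * 1.38e-23 * 290 * 5000000.0 * 10)
R^4 = 8.13847e19 m^4
R_max = (8.13847e19)^(1/4) = 94980.8 m = 95.0 km

95.0 km


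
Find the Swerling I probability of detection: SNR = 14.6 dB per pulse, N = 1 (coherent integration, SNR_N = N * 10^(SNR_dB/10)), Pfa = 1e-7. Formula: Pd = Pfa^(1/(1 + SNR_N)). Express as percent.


SNR_lin = 10^(14.6/10) = 28.84032
SNR_N = 1 * 28.84032 = 28.84032
1/(1 + SNR_N) = 1/29.84032 = 0.0335117
Pd = (1e-7)^0.0335117 = 0.58266
Pd = 58.3%

58.3%


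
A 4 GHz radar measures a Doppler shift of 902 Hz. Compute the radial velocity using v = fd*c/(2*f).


v = 902 * 3e8 / (2 * 4000000000.0) = 33.8 m/s

33.8 m/s


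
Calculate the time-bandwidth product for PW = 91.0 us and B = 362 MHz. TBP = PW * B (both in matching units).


TBP = 91.0 * 362 = 32942.0

32942.0


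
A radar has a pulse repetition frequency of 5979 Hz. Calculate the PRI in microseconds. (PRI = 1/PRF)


PRI = 1/5979 = 0.000167252 s = 167.3 us

167.3 us


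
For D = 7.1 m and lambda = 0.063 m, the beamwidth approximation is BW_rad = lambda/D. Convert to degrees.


BW_rad = 0.063 / 7.1 = 0.008873
BW_deg = 0.51 degrees

0.51 degrees


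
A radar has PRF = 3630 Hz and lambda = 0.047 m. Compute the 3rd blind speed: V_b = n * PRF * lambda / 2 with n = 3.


V_blind = 3 * 3630 * 0.047 / 2 = 255.9 m/s

255.9 m/s


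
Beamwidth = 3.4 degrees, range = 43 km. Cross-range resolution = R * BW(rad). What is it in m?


BW_rad = 0.059341195
CR = 43000 * 0.059341195 = 2551.7 m

2551.7 m


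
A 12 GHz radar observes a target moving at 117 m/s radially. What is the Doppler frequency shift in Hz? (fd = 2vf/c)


fd = 2 * 117 * 12000000000.0 / 3e8 = 9360.0 Hz

9360.0 Hz


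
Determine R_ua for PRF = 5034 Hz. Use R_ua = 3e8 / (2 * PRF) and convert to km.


R_ua = 3e8 / (2 * 5034) = 29797.4 m = 29.8 km

29.8 km


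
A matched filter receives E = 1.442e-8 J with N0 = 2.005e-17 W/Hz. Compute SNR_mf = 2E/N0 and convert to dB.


SNR_lin = 2 * 1.442e-8 / 2.005e-17 = 1.438e9
SNR_dB = 10*log10(1.438e9) = 91.6 dB

91.6 dB


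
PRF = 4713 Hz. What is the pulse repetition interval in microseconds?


PRI = 1/4713 = 0.0002121791 s = 212.2 us

212.2 us


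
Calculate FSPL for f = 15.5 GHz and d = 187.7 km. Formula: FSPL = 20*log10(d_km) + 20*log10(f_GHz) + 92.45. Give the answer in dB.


20*log10(187.7) = 45.47
20*log10(15.5) = 23.81
FSPL = 161.7 dB

161.7 dB


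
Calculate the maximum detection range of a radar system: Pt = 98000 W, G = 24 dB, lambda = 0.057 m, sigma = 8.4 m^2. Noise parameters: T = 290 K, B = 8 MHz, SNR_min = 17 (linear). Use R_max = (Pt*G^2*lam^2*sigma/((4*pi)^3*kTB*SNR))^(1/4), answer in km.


G_lin = 10^(24/10) = 251.188643
R^4 = 98000 * 251.188643^2 * 0.057^2 * 8.4 / ((4*pi)^3 * 1.38e-23 * 290 * 8000000.0 * 17)
R^4 = 1.56246e17 m^4
R_max = (1.56246e17)^(1/4) = 19881.6 m = 19.9 km

19.9 km


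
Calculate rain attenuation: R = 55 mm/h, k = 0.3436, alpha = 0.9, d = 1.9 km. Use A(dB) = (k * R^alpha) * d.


gamma = 0.3436 * 55^0.9 = 12.658422 dB/km
A = 12.658422 * 1.9 = 24.05 dB

24.05 dB


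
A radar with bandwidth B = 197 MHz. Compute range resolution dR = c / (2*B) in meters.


dR = 3e8 / (2 * 197000000.0) = 0.76 m

0.76 m


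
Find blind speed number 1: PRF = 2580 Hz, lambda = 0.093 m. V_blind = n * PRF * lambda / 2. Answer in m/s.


V_blind = 1 * 2580 * 0.093 / 2 = 120.0 m/s

120.0 m/s


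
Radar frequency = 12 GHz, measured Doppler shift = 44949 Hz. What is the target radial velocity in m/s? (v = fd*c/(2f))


v = 44949 * 3e8 / (2 * 12000000000.0) = 561.9 m/s

561.9 m/s


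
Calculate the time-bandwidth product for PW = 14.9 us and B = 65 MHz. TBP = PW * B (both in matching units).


TBP = 14.9 * 65 = 968.5

968.5


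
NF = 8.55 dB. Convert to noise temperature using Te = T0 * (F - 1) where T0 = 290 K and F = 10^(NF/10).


NF_lin = 10^(8.55/10) = 7.161434
Te = 290 * (7.161434 - 1) = 1786.8 K

1786.8 K


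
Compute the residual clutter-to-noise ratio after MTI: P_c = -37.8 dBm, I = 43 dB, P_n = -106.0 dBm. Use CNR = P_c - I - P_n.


CNR = -37.8 - 43 - (-106.0) = 25.2 dB

25.2 dB


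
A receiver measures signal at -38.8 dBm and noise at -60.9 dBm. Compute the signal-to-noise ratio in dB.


SNR = -38.8 - (-60.9) = 22.1 dB

22.1 dB


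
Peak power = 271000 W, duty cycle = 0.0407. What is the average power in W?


P_avg = 271000 * 0.0407 = 11029.7 W

11029.7 W


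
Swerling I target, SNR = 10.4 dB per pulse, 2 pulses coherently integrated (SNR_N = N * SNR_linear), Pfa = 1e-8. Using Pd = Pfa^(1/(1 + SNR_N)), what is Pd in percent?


SNR_lin = 10^(10.4/10) = 10.96478
SNR_N = 2 * 10.96478 = 21.92956
1/(1 + SNR_N) = 1/22.92956 = 0.0436118
Pd = (1e-8)^0.0436118 = 0.44782
Pd = 44.8%

44.8%


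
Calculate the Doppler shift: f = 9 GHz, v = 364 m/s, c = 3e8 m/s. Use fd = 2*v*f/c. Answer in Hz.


fd = 2 * 364 * 9000000000.0 / 3e8 = 21840.0 Hz

21840.0 Hz


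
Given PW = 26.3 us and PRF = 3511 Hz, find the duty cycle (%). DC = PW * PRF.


DC = 26.3e-6 * 3511 * 100 = 9.23%

9.23%


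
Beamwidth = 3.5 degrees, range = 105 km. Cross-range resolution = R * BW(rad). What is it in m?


BW_rad = 0.061086524
CR = 105000 * 0.061086524 = 6414.1 m

6414.1 m


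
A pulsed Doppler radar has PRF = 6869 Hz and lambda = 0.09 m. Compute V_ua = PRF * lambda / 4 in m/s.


V_ua = 6869 * 0.09 / 4 = 154.6 m/s

154.6 m/s


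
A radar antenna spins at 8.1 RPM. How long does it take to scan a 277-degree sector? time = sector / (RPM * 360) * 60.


t = 277 / (8.1 * 360) * 60 = 5.7 s

5.7 s


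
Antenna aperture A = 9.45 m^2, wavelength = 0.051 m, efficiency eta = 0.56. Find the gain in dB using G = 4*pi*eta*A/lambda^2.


G_linear = 4*pi*0.56*9.45/0.051^2 = 25567.56
G_dB = 10*log10(25567.56) = 44.1 dB

44.1 dB


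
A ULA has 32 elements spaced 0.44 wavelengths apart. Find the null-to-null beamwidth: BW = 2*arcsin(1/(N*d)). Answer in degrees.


1/(N*d) = 1/(32*0.44) = 0.071023
BW = 2*arcsin(0.071023) = 8.1 degrees

8.1 degrees


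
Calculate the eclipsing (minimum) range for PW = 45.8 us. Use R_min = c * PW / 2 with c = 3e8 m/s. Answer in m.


R_min = 3e8 * 45.8e-6 / 2 = 6870.0 m

6870.0 m


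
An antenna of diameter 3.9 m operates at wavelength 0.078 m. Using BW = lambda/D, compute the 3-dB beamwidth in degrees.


BW_rad = 0.078 / 3.9 = 0.02
BW_deg = 1.15 degrees

1.15 degrees


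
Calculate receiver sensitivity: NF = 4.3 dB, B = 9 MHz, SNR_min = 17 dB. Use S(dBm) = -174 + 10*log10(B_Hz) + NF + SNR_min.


10*log10(9000000.0) = 69.54
S = -174 + 69.54 + 4.3 + 17 = -83.2 dBm

-83.2 dBm


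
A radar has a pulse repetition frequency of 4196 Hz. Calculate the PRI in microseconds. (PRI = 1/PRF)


PRI = 1/4196 = 0.0002383222 s = 238.3 us

238.3 us


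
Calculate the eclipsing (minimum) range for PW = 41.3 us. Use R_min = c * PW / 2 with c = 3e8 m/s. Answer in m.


R_min = 3e8 * 41.3e-6 / 2 = 6195.0 m

6195.0 m


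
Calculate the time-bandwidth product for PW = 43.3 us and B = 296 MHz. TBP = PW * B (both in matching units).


TBP = 43.3 * 296 = 12816.8

12816.8


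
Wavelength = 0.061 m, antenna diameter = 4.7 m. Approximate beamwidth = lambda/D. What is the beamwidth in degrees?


BW_rad = 0.061 / 4.7 = 0.012979
BW_deg = 0.74 degrees

0.74 degrees


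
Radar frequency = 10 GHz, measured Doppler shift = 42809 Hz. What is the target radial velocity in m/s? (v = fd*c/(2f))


v = 42809 * 3e8 / (2 * 10000000000.0) = 642.1 m/s

642.1 m/s


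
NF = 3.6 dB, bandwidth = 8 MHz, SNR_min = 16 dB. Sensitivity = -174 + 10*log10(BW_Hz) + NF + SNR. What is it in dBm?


10*log10(8000000.0) = 69.03
S = -174 + 69.03 + 3.6 + 16 = -85.4 dBm

-85.4 dBm


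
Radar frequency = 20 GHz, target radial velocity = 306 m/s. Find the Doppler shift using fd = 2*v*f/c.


fd = 2 * 306 * 20000000000.0 / 3e8 = 40800.0 Hz

40800.0 Hz


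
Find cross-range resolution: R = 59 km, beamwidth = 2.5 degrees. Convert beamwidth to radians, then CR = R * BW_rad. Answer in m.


BW_rad = 0.043633231
CR = 59000 * 0.043633231 = 2574.4 m

2574.4 m


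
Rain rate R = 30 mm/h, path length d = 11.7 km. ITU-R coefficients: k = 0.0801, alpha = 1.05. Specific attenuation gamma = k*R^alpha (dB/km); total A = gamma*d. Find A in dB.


gamma = 0.0801 * 30^1.05 = 2.848458 dB/km
A = 2.848458 * 11.7 = 33.33 dB

33.33 dB


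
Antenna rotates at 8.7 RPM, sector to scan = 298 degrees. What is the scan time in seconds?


t = 298 / (8.7 * 360) * 60 = 5.71 s

5.71 s


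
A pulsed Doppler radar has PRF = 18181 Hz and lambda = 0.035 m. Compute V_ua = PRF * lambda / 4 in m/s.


V_ua = 18181 * 0.035 / 4 = 159.1 m/s

159.1 m/s


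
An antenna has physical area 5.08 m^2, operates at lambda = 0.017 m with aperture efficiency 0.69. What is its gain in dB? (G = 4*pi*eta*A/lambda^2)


G_linear = 4*pi*0.69*5.08/0.017^2 = 152413.99
G_dB = 10*log10(152413.99) = 51.8 dB

51.8 dB


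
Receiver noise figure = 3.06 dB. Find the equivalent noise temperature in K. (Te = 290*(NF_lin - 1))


NF_lin = 10^(3.06/10) = 2.023019
Te = 290 * (2.023019 - 1) = 296.7 K

296.7 K


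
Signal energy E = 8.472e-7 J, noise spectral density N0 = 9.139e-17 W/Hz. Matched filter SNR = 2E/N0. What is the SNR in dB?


SNR_lin = 2 * 8.472e-7 / 9.139e-17 = 1.854e10
SNR_dB = 10*log10(1.854e10) = 102.7 dB

102.7 dB


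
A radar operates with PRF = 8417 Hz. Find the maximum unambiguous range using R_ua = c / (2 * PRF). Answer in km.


R_ua = 3e8 / (2 * 8417) = 17821.1 m = 17.8 km

17.8 km


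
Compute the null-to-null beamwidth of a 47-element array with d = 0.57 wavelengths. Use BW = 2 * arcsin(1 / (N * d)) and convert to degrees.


1/(N*d) = 1/(47*0.57) = 0.037327
BW = 2*arcsin(0.037327) = 4.3 degrees

4.3 degrees


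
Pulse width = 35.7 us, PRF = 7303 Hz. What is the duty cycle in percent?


DC = 35.7e-6 * 7303 * 100 = 26.07%

26.07%


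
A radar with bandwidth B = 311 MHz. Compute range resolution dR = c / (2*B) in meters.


dR = 3e8 / (2 * 311000000.0) = 0.48 m

0.48 m


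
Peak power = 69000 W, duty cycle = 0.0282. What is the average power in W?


P_avg = 69000 * 0.0282 = 1945.8 W

1945.8 W


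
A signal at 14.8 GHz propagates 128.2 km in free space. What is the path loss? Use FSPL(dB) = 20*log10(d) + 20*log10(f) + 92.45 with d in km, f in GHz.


20*log10(128.2) = 42.16
20*log10(14.8) = 23.41
FSPL = 158.0 dB

158.0 dB


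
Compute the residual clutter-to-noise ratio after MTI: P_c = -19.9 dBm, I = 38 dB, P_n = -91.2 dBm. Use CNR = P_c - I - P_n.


CNR = -19.9 - 38 - (-91.2) = 33.3 dB

33.3 dB


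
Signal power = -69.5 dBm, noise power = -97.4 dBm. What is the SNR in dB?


SNR = -69.5 - (-97.4) = 27.9 dB

27.9 dB


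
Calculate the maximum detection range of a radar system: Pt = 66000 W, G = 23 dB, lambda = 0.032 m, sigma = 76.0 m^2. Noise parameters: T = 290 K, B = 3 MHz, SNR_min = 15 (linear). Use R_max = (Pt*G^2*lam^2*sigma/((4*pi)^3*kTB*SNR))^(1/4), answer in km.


G_lin = 10^(23/10) = 199.526231
R^4 = 66000 * 199.526231^2 * 0.032^2 * 76.0 / ((4*pi)^3 * 1.38e-23 * 290 * 3000000.0 * 15)
R^4 = 5.72187e17 m^4
R_max = (5.72187e17)^(1/4) = 27503.3 m = 27.5 km

27.5 km


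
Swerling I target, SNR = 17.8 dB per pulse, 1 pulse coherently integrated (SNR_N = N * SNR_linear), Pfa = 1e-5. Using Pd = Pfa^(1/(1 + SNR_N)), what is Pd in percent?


SNR_lin = 10^(17.8/10) = 60.25596
SNR_N = 1 * 60.25596 = 60.25596
1/(1 + SNR_N) = 1/61.25596 = 0.0163249
Pd = (1e-5)^0.0163249 = 0.82866
Pd = 82.9%

82.9%


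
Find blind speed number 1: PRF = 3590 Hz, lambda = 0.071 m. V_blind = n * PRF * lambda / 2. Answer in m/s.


V_blind = 1 * 3590 * 0.071 / 2 = 127.4 m/s

127.4 m/s


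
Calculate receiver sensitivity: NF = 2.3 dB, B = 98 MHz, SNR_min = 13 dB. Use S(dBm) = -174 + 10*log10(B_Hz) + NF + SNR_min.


10*log10(98000000.0) = 79.91
S = -174 + 79.91 + 2.3 + 13 = -78.8 dBm

-78.8 dBm


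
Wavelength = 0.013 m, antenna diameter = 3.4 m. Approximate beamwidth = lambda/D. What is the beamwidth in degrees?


BW_rad = 0.013 / 3.4 = 0.003824
BW_deg = 0.22 degrees

0.22 degrees


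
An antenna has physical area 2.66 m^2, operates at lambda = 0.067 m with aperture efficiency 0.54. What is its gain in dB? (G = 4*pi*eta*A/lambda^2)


G_linear = 4*pi*0.54*2.66/0.067^2 = 4021.01
G_dB = 10*log10(4021.01) = 36.0 dB

36.0 dB


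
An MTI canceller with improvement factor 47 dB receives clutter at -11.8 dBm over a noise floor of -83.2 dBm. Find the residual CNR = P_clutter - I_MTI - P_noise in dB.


CNR = -11.8 - 47 - (-83.2) = 24.4 dB

24.4 dB


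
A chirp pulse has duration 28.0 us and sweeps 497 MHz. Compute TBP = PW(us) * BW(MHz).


TBP = 28.0 * 497 = 13916.0

13916.0


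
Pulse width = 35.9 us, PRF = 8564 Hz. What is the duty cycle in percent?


DC = 35.9e-6 * 8564 * 100 = 30.74%

30.74%


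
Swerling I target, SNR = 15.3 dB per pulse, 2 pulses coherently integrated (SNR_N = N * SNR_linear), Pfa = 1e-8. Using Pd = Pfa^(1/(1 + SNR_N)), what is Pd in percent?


SNR_lin = 10^(15.3/10) = 33.88442
SNR_N = 2 * 33.88442 = 67.76884
1/(1 + SNR_N) = 1/68.76884 = 0.0145415
Pd = (1e-8)^0.0145415 = 0.76501
Pd = 76.5%

76.5%


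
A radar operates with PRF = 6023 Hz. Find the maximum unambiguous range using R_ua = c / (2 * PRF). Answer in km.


R_ua = 3e8 / (2 * 6023) = 24904.5 m = 24.9 km

24.9 km


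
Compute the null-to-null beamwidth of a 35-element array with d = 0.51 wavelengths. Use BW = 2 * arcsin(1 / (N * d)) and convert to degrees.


1/(N*d) = 1/(35*0.51) = 0.056022
BW = 2*arcsin(0.056022) = 6.4 degrees

6.4 degrees


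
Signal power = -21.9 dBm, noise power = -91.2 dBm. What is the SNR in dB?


SNR = -21.9 - (-91.2) = 69.3 dB

69.3 dB


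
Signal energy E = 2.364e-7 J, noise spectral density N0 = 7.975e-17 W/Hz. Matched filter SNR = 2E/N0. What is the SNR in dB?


SNR_lin = 2 * 2.364e-7 / 7.975e-17 = 5.929e9
SNR_dB = 10*log10(5.929e9) = 97.7 dB

97.7 dB


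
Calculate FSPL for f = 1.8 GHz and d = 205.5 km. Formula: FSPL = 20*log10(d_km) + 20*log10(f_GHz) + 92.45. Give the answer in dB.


20*log10(205.5) = 46.26
20*log10(1.8) = 5.11
FSPL = 143.8 dB

143.8 dB


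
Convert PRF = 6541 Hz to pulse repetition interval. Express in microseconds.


PRI = 1/6541 = 0.0001528818 s = 152.9 us

152.9 us


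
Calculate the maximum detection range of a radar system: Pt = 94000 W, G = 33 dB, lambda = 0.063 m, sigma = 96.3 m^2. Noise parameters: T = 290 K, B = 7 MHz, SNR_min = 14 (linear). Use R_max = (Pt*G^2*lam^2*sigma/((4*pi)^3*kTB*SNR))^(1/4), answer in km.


G_lin = 10^(33/10) = 1995.262315
R^4 = 94000 * 1995.262315^2 * 0.063^2 * 96.3 / ((4*pi)^3 * 1.38e-23 * 290 * 7000000.0 * 14)
R^4 = 1.83782e20 m^4
R_max = (1.83782e20)^(1/4) = 116432.9 m = 116.4 km

116.4 km


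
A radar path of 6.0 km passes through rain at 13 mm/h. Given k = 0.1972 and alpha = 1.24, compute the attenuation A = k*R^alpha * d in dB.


gamma = 0.1972 * 13^1.24 = 4.744568 dB/km
A = 4.744568 * 6.0 = 28.47 dB

28.47 dB


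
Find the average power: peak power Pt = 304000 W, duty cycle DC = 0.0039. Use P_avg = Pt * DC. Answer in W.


P_avg = 304000 * 0.0039 = 1185.6 W

1185.6 W


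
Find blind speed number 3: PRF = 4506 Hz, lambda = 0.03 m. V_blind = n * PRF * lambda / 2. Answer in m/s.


V_blind = 3 * 4506 * 0.03 / 2 = 202.8 m/s

202.8 m/s


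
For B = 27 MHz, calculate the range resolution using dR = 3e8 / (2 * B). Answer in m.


dR = 3e8 / (2 * 27000000.0) = 5.56 m

5.56 m


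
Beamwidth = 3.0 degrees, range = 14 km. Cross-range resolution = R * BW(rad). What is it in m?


BW_rad = 0.052359878
CR = 14000 * 0.052359878 = 733.0 m

733.0 m


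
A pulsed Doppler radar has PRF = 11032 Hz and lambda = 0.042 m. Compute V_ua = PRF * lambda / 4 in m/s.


V_ua = 11032 * 0.042 / 4 = 115.8 m/s

115.8 m/s


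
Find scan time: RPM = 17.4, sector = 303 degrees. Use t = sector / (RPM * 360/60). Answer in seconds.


t = 303 / (17.4 * 360) * 60 = 2.9 s

2.9 s
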